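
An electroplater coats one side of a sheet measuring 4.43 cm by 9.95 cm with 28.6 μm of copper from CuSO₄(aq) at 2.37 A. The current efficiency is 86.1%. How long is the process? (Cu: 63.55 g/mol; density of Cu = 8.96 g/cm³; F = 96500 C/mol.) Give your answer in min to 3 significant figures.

Plated area = 4.43 × 9.95 = 44.08 cm²
Volume = 44.08 × 28.6×10⁻⁴ cm = 0.1261 cm³
m(Cu) = 0.1261 × 8.96 = 1.130 g
n(Cu) = 1.130 / 63.55 = 0.01778 mol; n(e⁻) = 2 × 0.01778 = 0.03556 mol
Q = 0.03556 × 96500 / 0.861 = 3986 C
t = 3986 / 2.37 = 1682 s = 28.0 min

28.0 min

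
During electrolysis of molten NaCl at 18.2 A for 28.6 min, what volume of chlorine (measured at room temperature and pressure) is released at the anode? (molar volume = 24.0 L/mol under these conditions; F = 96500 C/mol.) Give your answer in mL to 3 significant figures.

3880 mL

Q = 18.2 A × 1716 s = 31230 C
Moles of electrons = 31230 / 96500 = 0.3236 mol
2Cl⁻ → Cl₂ + 2e⁻, so n(Cl₂) = 0.3236 / 2 = 0.1618 mol
V = 0.1618 × 24.0 = 3.883 L
= 3880 mL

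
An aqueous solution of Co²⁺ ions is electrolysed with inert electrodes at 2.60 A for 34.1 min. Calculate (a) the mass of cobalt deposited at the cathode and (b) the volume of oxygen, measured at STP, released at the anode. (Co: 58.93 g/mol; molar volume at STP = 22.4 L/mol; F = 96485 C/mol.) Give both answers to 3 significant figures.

1.62 g Co; 0.309 L O₂

Q = 2.60 × 2046 = 5320 C; n(e⁻) = 5320 / 96485 = 0.05514 mol
Cathode: Co²⁺ + 2e⁻ → Co → n(Co) = 0.05514/2 = 0.02757 mol → 1.62 g
Anode: 2H₂O → O₂ + 4H⁺ + 4e⁻ → n(O₂) = 0.05514/4 = 0.01379 mol → 0.309 L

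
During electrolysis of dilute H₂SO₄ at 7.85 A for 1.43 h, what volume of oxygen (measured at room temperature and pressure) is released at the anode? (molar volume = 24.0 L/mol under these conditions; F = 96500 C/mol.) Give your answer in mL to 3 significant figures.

2510 mL

Q = 7.85 A × 5148 s = 40410 C
Moles of electrons = 40410 / 96500 = 0.4188 mol
2H₂O → O₂ + 4H⁺ + 4e⁻, so n(O₂) = 0.4188 / 4 = 0.1047 mol
V = 0.1047 × 24.0 = 2.513 L
= 2510 mL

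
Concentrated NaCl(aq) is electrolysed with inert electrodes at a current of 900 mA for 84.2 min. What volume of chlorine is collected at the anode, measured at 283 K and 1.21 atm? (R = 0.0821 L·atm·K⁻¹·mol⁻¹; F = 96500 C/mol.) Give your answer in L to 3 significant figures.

Q = It = 0.900 × 5052 = 4547 C
Moles of electrons = 4547 / 96500 = 0.04712 mol
2Cl⁻ → Cl₂ + 2e⁻, so n(Cl₂) = 0.04712 / 2 = 0.02356 mol
V = nRT/P = 0.02356 × 0.0821 × 283 / 1.21 = 0.4524 L

0.452 L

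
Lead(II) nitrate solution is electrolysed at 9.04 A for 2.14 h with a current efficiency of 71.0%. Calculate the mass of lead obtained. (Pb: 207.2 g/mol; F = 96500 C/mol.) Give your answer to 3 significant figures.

53.1 g

Q = 9.04 × 7704 = 69640 C
n(e⁻) = 69640 / 96500 = 0.7217 mol
Pb²⁺ + 2e⁻ → Pb, so theoretical m(Pb) = 0.3609 × 207.2 = 74.78 g
Actual mass = 71.0% × 74.78 = 53.1 g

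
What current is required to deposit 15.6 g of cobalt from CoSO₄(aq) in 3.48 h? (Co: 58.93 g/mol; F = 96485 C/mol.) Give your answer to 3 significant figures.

n(Co) = 15.6 / 58.93 = 0.2647 mol
Co²⁺ + 2e⁻ → Co, so n(e⁻) = 2 × 0.2647 = 0.5294 mol
Q = 0.5294 × 96485 = 51080 C
I = Q / t = 51080 / 12528 s = 4.08 A

4.08 A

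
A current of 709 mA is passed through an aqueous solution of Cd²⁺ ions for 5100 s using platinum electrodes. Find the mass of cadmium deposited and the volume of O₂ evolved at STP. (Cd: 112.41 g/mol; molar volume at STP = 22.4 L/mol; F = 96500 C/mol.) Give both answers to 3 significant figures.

Q = 0.709 × 5100 = 3616 C; n(e⁻) = 3616 / 96500 = 0.03747 mol
Cathode: Cd²⁺ + 2e⁻ → Cd → n(Cd) = 0.03747/2 = 0.01874 mol → 2.11 g
Anode: 2H₂O → O₂ + 4H⁺ + 4e⁻ → n(O₂) = 0.03747/4 = 0.009368 mol → 0.210 L

2.11 g Cd; 0.210 L O₂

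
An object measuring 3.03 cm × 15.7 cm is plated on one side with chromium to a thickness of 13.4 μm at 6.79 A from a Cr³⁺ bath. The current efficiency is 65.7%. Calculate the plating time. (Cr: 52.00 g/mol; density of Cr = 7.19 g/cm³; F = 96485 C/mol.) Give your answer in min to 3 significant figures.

Plated area = 3.03 × 15.7 = 47.57 cm²
Volume = 47.57 × 13.4×10⁻⁴ cm = 0.06374 cm³
m(Cr) = 0.06374 × 7.19 = 0.4583 g
n(Cr) = 0.4583 / 52.00 = 0.008813 mol; n(e⁻) = 3 × 0.008813 = 0.02644 mol
Q = 0.02644 × 96485 / 0.657 = 3883 C
t = 3883 / 6.79 = 571.9 s = 9.53 min

9.53 min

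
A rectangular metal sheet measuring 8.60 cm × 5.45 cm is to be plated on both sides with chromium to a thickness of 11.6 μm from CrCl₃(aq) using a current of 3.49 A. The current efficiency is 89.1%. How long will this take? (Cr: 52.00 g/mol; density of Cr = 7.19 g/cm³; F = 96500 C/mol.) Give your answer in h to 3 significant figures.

Plated area = 2 × 8.60 × 5.45 = 93.74 cm²
Volume = 93.74 × 11.6×10⁻⁴ cm = 0.1087 cm³
m(Cr) = 0.1087 × 7.19 = 0.7816 g
n(Cr) = 0.7816 / 52.00 = 0.01503 mol; n(e⁻) = 3 × 0.01503 = 0.04509 mol
Q = 0.04509 × 96500 / 0.891 = 4883 C
t = 4883 / 3.49 = 1399 s = 0.389 h

0.389 h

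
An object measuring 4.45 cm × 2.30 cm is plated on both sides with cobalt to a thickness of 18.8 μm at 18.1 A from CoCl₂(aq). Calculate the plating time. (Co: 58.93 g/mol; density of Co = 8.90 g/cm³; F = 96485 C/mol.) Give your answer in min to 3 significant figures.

1.03 min

Plated area = 2 × 4.45 × 2.30 = 20.47 cm²
Volume = 20.47 × 18.8×10⁻⁴ cm = 0.03848 cm³
m(Co) = 0.03848 × 8.90 = 0.3425 g
n(Co) = 0.3425 / 58.93 = 0.005812 mol; n(e⁻) = 2 × 0.005812 = 0.01162 mol
Q = 0.01162 × 96485 = 1121 C
t = 1121 / 18.1 = 61.93 s = 1.03 min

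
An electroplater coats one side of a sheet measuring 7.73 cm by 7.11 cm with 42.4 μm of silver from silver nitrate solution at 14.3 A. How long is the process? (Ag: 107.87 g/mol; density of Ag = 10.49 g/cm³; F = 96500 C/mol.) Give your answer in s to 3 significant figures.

153 s

Plated area = 7.73 × 7.11 = 54.96 cm²
Volume = 54.96 × 42.4×10⁻⁴ cm = 0.2330 cm³
m(Ag) = 0.2330 × 10.49 = 2.444 g
n(Ag) = 2.444 / 107.87 = 0.02266 mol; n(e⁻) = 0.02266 mol
Q = 0.02266 × 96500 = 2187 C
t = 2187 / 14.3 = 152.9 s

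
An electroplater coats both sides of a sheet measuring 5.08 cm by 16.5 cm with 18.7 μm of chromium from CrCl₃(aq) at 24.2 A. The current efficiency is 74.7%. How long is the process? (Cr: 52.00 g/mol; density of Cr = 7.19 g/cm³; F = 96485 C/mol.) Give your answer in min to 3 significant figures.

Plated area = 2 × 5.08 × 16.5 = 167.6 cm²
Volume = 167.6 × 18.7×10⁻⁴ cm = 0.3134 cm³
m(Cr) = 0.3134 × 7.19 = 2.253 g
n(Cr) = 2.253 / 52.00 = 0.04333 mol; n(e⁻) = 3 × 0.04333 = 0.1300 mol
Q = 0.1300 × 96485 / 0.747 = 16790 C
t = 16790 / 24.2 = 693.8 s = 11.6 min

11.6 min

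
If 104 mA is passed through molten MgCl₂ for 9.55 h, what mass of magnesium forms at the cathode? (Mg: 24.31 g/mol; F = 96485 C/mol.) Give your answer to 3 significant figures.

0.450 g

Q = 0.104 A × 34380 s = 3576 C
Moles of electrons = 3576 / 96485 = 0.03706 mol
Mg²⁺ + 2e⁻ → Mg, so n(Mg) = 0.03706 / 2 = 0.01853 mol
m = 0.01853 × 24.31 = 0.450 g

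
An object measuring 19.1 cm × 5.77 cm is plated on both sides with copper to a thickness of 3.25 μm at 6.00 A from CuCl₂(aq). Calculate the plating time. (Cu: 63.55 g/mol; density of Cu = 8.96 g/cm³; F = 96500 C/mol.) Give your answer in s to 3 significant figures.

Plated area = 2 × 19.1 × 5.77 = 220.4 cm²
Volume = 220.4 × 3.25×10⁻⁴ cm = 0.07163 cm³
m(Cu) = 0.07163 × 8.96 = 0.6418 g
n(Cu) = 0.6418 / 63.55 = 0.01010 mol; n(e⁻) = 2 × 0.01010 = 0.02020 mol
Q = 0.02020 × 96500 = 1949 C
t = 1949 / 6.00 = 324.8 s

325 s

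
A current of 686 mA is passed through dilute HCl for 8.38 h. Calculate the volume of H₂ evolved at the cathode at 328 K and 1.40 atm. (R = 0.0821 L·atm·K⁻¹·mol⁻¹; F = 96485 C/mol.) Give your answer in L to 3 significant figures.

2.06 L

Q = It = 0.686 × 30168 = 20700 C
n(e⁻) = 20700 / 96485 = 0.2145 mol
2H⁺ + 2e⁻ → H₂, so n(H₂) = 0.2145 / 2 = 0.1073 mol
V = nRT/P = 0.1073 × 0.0821 × 328 / 1.40 = 2.064 L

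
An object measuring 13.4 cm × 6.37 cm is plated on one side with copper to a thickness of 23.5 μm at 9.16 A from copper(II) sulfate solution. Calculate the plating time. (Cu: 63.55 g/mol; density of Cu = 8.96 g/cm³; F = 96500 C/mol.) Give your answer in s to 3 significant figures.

Plated area = 13.4 × 6.37 = 85.36 cm²
Volume = 85.36 × 23.5×10⁻⁴ cm = 0.2006 cm³
m(Cu) = 0.2006 × 8.96 = 1.797 g
n(Cu) = 1.797 / 63.55 = 0.02828 mol; n(e⁻) = 2 × 0.02828 = 0.05656 mol
Q = 0.05656 × 96500 = 5458 C
t = 5458 / 9.16 = 595.9 s

596 s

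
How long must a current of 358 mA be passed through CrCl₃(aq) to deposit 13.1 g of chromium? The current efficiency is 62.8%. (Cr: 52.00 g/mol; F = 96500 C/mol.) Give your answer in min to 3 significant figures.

5410 min

n(Cr) = 13.1 / 52.00 = 0.2519 mol
Cr³⁺ + 3e⁻ → Cr, so n(e⁻) = 3 × 0.2519 = 0.7557 mol
Q = 0.7557 × 96500 / 0.628 = 1.161×10^5 C
t = Q / I = 1.161×10^5 / 0.358 = 3.243×10^5 s = 5410 min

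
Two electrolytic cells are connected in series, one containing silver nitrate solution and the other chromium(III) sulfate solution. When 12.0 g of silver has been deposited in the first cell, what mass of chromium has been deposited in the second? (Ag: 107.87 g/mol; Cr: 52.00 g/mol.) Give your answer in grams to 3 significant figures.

n(Ag) = 12.0 / 107.87 = 0.1112 mol
Ag⁺ + e⁻ → Ag, so n(e⁻) = 0.1112 mol
Since the cells are in series, n(e⁻) in the Cr cell is also 0.1112 mol.
Cr³⁺ + 3e⁻ → Cr, so n(Cr) = 0.1112 / 3 = 0.03707 mol
m(Cr) = 0.03707 × 52.00 = 1.93 g

1.93 g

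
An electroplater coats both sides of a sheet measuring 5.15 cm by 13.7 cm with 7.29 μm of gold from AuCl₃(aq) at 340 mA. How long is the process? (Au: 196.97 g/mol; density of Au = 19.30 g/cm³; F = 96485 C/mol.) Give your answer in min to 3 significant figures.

Plated area = 2 × 5.15 × 13.7 = 141.1 cm²
Volume = 141.1 × 7.29×10⁻⁴ cm = 0.1029 cm³
m(Au) = 0.1029 × 19.30 = 1.986 g
n(Au) = 1.986 / 196.97 = 0.01008 mol; n(e⁻) = 3 × 0.01008 = 0.03024 mol
Q = 0.03024 × 96485 = 2918 C
t = 2918 / 0.340 = 8582 s = 143 min

143 min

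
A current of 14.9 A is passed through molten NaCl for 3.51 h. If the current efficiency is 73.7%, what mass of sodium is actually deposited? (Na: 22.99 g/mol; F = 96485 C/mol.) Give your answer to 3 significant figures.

33.1 g

Q = 14.9 × 12636 = 1.883×10^5 C
n(e⁻) = 1.883×10^5 / 96485 = 1.952 mol
Na⁺ + e⁻ → Na, so theoretical m(Na) = 1.952 × 22.99 = 44.88 g
Actual mass = 73.7% × 44.88 = 33.1 g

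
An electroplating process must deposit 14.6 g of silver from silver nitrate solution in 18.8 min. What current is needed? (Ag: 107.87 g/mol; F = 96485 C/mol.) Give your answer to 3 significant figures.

11.6 A

n(Ag) = 14.6 / 107.87 = 0.1353 mol
Ag⁺ + e⁻ → Ag, so n(e⁻) = 0.1353 mol
Q = 0.1353 × 96485 = 13050 C
I = Q / t = 13050 / 1128 s = 11.6 A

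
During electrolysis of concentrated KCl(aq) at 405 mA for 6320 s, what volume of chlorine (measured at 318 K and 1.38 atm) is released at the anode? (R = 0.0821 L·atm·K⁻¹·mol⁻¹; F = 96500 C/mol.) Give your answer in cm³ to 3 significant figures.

251 cm³

Charge passed = 0.405 × 6320 = 2560 C
n(e⁻) = 2560 / 96500 = 0.02653 mol
2Cl⁻ → Cl₂ + 2e⁻, so n(Cl₂) = 0.02653 / 2 = 0.01327 mol
V = nRT/P = 0.01327 × 0.0821 × 318 / 1.38 = 0.2511 L
= 251 cm³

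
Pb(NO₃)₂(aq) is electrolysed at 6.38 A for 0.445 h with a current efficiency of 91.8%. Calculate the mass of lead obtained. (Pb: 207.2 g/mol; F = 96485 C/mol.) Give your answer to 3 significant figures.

Q = 6.38 × 1602 = 10220 C
n(e⁻) = 10220 / 96485 = 0.1059 mol
Pb²⁺ + 2e⁻ → Pb, so theoretical m(Pb) = 0.05295 × 207.2 = 10.97 g
Actual mass = 91.8% × 10.97 = 10.1 g

10.1 g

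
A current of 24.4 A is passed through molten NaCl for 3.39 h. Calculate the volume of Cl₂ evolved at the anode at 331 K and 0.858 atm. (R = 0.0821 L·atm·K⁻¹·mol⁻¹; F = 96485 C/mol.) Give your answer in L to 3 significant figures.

Q = It = 24.4 × 12204 = 2.978×10^5 C
n(e⁻) = Q/F = 2.978×10^5/96485 = 3.086 mol
2Cl⁻ → Cl₂ + 2e⁻, so n(Cl₂) = 3.086 / 2 = 1.543 mol
V = nRT/P = 1.543 × 0.0821 × 331 / 0.858 = 48.87 L

48.9 L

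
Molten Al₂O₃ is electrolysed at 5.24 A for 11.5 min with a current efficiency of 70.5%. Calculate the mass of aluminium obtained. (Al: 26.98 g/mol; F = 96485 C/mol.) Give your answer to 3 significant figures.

Q = 5.24 × 690 = 3616 C
n(e⁻) = 3616 / 96485 = 0.03748 mol
Al³⁺ + 3e⁻ → Al, so theoretical m(Al) = 0.01249 × 26.98 = 0.3370 g
Actual mass = 70.5% × 0.3370 = 0.238 g

0.238 g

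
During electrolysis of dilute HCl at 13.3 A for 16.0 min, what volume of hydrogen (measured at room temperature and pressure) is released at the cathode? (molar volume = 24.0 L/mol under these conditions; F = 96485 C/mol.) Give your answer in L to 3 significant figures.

1.59 L

Q = 13.3 A × 960 s = 12770 C
n(e⁻) = 12770 / 96485 = 0.1324 mol
2H⁺ + 2e⁻ → H₂, so n(H₂) = 0.1324 / 2 = 0.06620 mol
V = 0.06620 × 24.0 = 1.589 L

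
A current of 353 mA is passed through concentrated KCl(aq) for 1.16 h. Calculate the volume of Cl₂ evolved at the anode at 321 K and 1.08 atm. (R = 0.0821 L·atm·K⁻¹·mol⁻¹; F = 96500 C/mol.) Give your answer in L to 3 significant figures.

Q = 0.353 A × 4176 s = 1474 C
n(e⁻) = 1474 / 96500 = 0.01527 mol
2Cl⁻ → Cl₂ + 2e⁻, so n(Cl₂) = 0.01527 / 2 = 0.007635 mol
V = nRT/P = 0.007635 × 0.0821 × 321 / 1.08 = 0.1863 L

0.186 L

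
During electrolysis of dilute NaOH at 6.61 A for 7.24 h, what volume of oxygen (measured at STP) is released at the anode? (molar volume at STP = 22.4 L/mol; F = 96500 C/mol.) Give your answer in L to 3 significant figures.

10.0 L

Q = 6.61 A × 26064 s = 1.723×10^5 C
n(e⁻) = 1.723×10^5 / 96500 = 1.785 mol
2H₂O → O₂ + 4H⁺ + 4e⁻, so n(O₂) = 1.785 / 4 = 0.4463 mol
V = 0.4463 × 22.4 = 9.997 L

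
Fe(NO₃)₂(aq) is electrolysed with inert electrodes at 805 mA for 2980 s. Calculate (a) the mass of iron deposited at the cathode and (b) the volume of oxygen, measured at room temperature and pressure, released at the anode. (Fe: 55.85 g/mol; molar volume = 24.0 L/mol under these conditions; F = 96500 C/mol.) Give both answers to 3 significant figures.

Q = 0.805 × 2980 = 2399 C; n(e⁻) = 2399 / 96500 = 0.02486 mol
Cathode: Fe²⁺ + 2e⁻ → Fe → n(Fe) = 0.02486/2 = 0.01243 mol → 0.694 g
Anode: 2H₂O → O₂ + 4H⁺ + 4e⁻ → n(O₂) = 0.02486/4 = 0.006215 mol → 0.149 L

0.694 g Fe; 0.149 L O₂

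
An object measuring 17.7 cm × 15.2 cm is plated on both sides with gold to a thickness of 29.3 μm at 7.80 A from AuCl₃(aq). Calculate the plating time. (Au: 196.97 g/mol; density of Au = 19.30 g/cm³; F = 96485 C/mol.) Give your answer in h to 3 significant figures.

Plated area = 2 × 17.7 × 15.2 = 538.1 cm²
Volume = 538.1 × 29.3×10⁻⁴ cm = 1.577 cm³
m(Au) = 1.577 × 19.30 = 30.44 g
n(Au) = 30.44 / 196.97 = 0.1545 mol; n(e⁻) = 3 × 0.1545 = 0.4635 mol
Q = 0.4635 × 96485 = 44720 C
t = 44720 / 7.80 = 5733 s = 1.59 h

1.59 h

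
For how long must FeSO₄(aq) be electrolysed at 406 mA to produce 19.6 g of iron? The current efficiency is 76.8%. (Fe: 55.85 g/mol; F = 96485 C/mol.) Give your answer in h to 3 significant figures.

60.3 h

n(Fe) = 19.6 / 55.85 = 0.3509 mol
Fe²⁺ + 2e⁻ → Fe, so n(e⁻) = 2 × 0.3509 = 0.7018 mol
Q = 0.7018 × 96485 / 0.768 = 88170 C
t = Q / I = 88170 / 0.406 = 2.172×10^5 s = 60.3 h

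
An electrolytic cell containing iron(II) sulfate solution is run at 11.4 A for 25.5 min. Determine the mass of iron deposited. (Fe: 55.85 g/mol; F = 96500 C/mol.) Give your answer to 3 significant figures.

5.05 g

Q = 11.4 A × 1530 s = 17440 C
n(e⁻) = Q/F = 17440/96500 = 0.1807 mol
Fe²⁺ + 2e⁻ → Fe, so n(Fe) = 0.1807 / 2 = 0.09035 mol
m = 0.09035 × 55.85 = 5.05 g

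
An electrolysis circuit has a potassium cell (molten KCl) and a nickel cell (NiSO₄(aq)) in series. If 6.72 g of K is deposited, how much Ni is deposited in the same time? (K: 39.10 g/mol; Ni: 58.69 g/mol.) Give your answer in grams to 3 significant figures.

5.04 g

n(K) = 6.72 / 39.10 = 0.1719 mol
K⁺ + e⁻ → K, so n(e⁻) = 0.1719 mol
In series, the same 0.1719 mol of electrons flows through the second cell.
Ni²⁺ + 2e⁻ → Ni, so n(Ni) = 0.1719 / 2 = 0.08595 mol
m(Ni) = 0.08595 × 58.69 = 5.04 g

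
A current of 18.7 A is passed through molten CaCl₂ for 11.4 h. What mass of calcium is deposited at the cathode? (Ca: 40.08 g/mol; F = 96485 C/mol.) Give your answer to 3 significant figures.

Q = It = 18.7 × 41040 = 7.674×10^5 C
n(e⁻) = Q/F = 7.674×10^5/96485 = 7.954 mol
Ca²⁺ + 2e⁻ → Ca, so n(Ca) = 7.954 / 2 = 3.977 mol
m = 3.977 × 40.08 = 159 g

159 g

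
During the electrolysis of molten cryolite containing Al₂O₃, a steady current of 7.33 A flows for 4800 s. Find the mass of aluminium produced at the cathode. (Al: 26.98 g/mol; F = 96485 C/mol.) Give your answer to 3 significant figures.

3.28 g

Q = It = 7.33 × 4800 = 35180 C
n(e⁻) = Q/F = 35180/96485 = 0.3646 mol
Al³⁺ + 3e⁻ → Al, so n(Al) = 0.3646 / 3 = 0.1215 mol
m = 0.1215 × 26.98 = 3.28 g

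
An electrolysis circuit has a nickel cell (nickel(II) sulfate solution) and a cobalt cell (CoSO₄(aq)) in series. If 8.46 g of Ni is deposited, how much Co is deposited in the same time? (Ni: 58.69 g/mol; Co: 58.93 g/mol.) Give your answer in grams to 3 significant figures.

n(Ni) = 8.46 / 58.69 = 0.1441 mol
Ni²⁺ + 2e⁻ → Ni, so n(e⁻) = 2 × 0.1441 = 0.2882 mol
In series, the same 0.2882 mol of electrons flows through the second cell.
Co²⁺ + 2e⁻ → Co, so n(Co) = 0.2882 / 2 = 0.1441 mol
m(Co) = 0.1441 × 58.93 = 8.49 g

8.49 g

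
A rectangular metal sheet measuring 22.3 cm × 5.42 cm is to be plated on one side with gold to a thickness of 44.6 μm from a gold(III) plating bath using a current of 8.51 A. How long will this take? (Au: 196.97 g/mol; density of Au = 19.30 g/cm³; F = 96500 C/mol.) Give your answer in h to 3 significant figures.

0.499 h

Plated area = 22.3 × 5.42 = 120.9 cm²
Volume = 120.9 × 44.6×10⁻⁴ cm = 0.5392 cm³
m(Au) = 0.5392 × 19.30 = 10.41 g
n(Au) = 10.41 / 196.97 = 0.05285 mol; n(e⁻) = 3 × 0.05285 = 0.1586 mol
Q = 0.1586 × 96500 = 15300 C
t = 15300 / 8.51 = 1798 s = 0.499 h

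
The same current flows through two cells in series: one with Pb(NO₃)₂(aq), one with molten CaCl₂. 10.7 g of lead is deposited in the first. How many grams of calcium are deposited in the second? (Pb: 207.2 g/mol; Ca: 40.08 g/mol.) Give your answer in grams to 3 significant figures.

2.07 g

n(Pb) = 10.7 / 207.2 = 0.05164 mol
Pb²⁺ + 2e⁻ → Pb, so n(e⁻) = 2 × 0.05164 = 0.1033 mol
Same current for the same time ⇒ same n(e⁻) = 0.1033 mol in both cells.
Ca²⁺ + 2e⁻ → Ca, so n(Ca) = 0.1033 / 2 = 0.05165 mol
m(Ca) = 0.05165 × 40.08 = 2.07 g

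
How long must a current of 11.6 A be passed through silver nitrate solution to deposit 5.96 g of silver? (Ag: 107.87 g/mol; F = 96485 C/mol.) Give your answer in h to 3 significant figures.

0.128 h

n(Ag) = 5.96 / 107.87 = 0.05525 mol
Ag⁺ + e⁻ → Ag, so n(e⁻) = 0.05525 mol
Q = 0.05525 × 96485 = 5331 C
t = Q / I = 5331 / 11.6 = 459.6 s = 0.128 h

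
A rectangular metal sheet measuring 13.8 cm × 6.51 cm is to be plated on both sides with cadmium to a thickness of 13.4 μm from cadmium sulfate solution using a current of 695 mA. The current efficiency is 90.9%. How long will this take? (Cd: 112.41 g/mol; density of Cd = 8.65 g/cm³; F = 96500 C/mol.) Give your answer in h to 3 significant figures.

1.57 h

Plated area = 2 × 13.8 × 6.51 = 179.7 cm²
Volume = 179.7 × 13.4×10⁻⁴ cm = 0.2408 cm³
m(Cd) = 0.2408 × 8.65 = 2.083 g
n(Cd) = 2.083 / 112.41 = 0.01853 mol; n(e⁻) = 2 × 0.01853 = 0.03706 mol
Q = 0.03706 × 96500 / 0.909 = 3934 C
t = 3934 / 0.695 = 5660 s = 1.57 h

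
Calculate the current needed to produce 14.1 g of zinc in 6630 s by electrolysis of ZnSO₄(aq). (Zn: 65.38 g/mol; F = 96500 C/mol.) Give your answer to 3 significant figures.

n(Zn) = 14.1 / 65.38 = 0.2157 mol
Zn²⁺ + 2e⁻ → Zn, so n(e⁻) = 2 × 0.2157 = 0.4314 mol
Q = 0.4314 × 96500 = 41630 C
I = Q / t = 41630 / 6630 s = 6.28 A

6.28 A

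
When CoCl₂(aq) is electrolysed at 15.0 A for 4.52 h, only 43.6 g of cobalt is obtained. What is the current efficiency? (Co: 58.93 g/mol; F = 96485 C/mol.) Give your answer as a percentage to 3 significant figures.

58.5%

Q = 15.0 × 16272 = 2.441×10^5 C
n(e⁻) = 2.441×10^5 / 96485 = 2.530 mol
Co²⁺ + 2e⁻ → Co, so theoretical n(Co) = 1.265 mol → 74.55 g
Efficiency = 43.6 / 74.55 = 0.5848 = 58.5%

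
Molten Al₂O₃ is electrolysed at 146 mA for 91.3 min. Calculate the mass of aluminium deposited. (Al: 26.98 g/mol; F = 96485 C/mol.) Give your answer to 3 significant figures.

Q = It = 0.146 × 5478 = 799.8 C
n(e⁻) = 799.8 / 96485 = 0.008289 mol
Al³⁺ + 3e⁻ → Al, so n(Al) = 0.008289 / 3 = 0.002763 mol
m = 0.002763 × 26.98 = 0.0745 g

0.0745 g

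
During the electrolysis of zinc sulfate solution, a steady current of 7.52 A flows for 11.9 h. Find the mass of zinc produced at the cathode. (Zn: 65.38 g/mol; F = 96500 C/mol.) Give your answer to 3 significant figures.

109 g

Charge passed = 7.52 × 42840 = 3.222×10^5 C
Moles of electrons = 3.222×10^5 / 96500 = 3.339 mol
Zn²⁺ + 2e⁻ → Zn, so n(Zn) = 3.339 / 2 = 1.670 mol
m = 1.670 × 65.38 = 109 g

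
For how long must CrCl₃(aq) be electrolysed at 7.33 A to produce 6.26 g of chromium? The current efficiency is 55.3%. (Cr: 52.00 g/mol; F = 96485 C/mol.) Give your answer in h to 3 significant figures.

2.39 h

n(Cr) = 6.26 / 52.00 = 0.1204 mol
Cr³⁺ + 3e⁻ → Cr, so n(e⁻) = 3 × 0.1204 = 0.3612 mol
Q = 0.3612 × 96485 / 0.553 = 63020 C
t = Q / I = 63020 / 7.33 = 8598 s = 2.39 h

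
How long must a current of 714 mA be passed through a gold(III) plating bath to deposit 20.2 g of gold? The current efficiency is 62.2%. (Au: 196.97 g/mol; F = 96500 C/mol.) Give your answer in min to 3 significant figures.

n(Au) = 20.2 / 196.97 = 0.1026 mol
Au³⁺ + 3e⁻ → Au, so n(e⁻) = 3 × 0.1026 = 0.3078 mol
Q = 0.3078 × 96500 / 0.622 = 47750 C
t = Q / I = 47750 / 0.714 = 66880 s = 1110 min

1110 min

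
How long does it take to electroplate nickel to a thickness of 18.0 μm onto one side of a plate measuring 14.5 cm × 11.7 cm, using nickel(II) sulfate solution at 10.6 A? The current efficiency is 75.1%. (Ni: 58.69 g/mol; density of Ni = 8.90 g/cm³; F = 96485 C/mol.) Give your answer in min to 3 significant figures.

Plated area = 14.5 × 11.7 = 169.7 cm²
Volume = 169.7 × 18.0×10⁻⁴ cm = 0.3055 cm³
m(Ni) = 0.3055 × 8.90 = 2.719 g
n(Ni) = 2.719 / 58.69 = 0.04633 mol; n(e⁻) = 2 × 0.04633 = 0.09266 mol
Q = 0.09266 × 96485 / 0.751 = 11900 C
t = 11900 / 10.6 = 1123 s = 18.7 min

18.7 min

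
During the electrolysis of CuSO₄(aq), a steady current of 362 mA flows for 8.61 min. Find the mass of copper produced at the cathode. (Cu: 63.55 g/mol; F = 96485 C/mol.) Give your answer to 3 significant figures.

0.0616 g

Q = It = 0.362 × 516.6 = 187.0 C
Moles of electrons = 187.0 / 96485 = 0.001938 mol
Cu²⁺ + 2e⁻ → Cu, so n(Cu) = 0.001938 / 2 = 9.690×10^-4 mol
m = 9.690×10^-4 × 63.55 = 0.0616 g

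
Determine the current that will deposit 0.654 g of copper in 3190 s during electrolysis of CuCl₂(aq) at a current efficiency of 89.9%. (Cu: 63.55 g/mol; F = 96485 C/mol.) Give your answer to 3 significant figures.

0.692 A

n(Cu) = 0.654 / 63.55 = 0.01029 mol
Cu²⁺ + 2e⁻ → Cu, so n(e⁻) = 2 × 0.01029 = 0.02058 mol
Q = 0.02058 × 96485 / 0.899 = 2209 C
I = Q / t = 2209 / 3190 s = 0.692 A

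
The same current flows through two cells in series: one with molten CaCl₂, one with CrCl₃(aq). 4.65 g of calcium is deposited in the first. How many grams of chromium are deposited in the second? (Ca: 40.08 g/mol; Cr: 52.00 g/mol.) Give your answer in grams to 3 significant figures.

n(Ca) = 4.65 / 40.08 = 0.1160 mol
Ca²⁺ + 2e⁻ → Ca, so n(e⁻) = 2 × 0.1160 = 0.2320 mol
In series, the same 0.2320 mol of electrons flows through the second cell.
Cr³⁺ + 3e⁻ → Cr, so n(Cr) = 0.2320 / 3 = 0.07733 mol
m(Cr) = 0.07733 × 52.00 = 4.02 g

4.02 g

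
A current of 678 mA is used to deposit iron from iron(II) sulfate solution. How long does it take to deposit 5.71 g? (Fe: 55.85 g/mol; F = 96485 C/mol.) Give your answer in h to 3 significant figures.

n(Fe) = 5.71 / 55.85 = 0.1022 mol
Fe²⁺ + 2e⁻ → Fe, so n(e⁻) = 2 × 0.1022 = 0.2044 mol
Q = 0.2044 × 96485 = 19720 C
t = Q / I = 19720 / 0.678 = 29090 s = 8.08 h

8.08 h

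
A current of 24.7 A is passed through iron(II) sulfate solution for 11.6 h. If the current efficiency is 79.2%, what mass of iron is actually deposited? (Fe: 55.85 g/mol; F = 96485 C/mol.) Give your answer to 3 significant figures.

236 g

Q = 24.7 × 41760 = 1.031×10^6 C
n(e⁻) = 1.031×10^6 / 96485 = 10.69 mol
Fe²⁺ + 2e⁻ → Fe, so theoretical m(Fe) = 5.345 × 55.85 = 298.5 g
Actual mass = 79.2% × 298.5 = 236 g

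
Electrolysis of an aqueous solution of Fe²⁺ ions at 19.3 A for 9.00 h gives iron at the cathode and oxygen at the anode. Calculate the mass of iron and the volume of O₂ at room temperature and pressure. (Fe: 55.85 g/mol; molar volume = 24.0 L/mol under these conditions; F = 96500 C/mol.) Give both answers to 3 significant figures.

181 g Fe; 38.9 L O₂

Q = 19.3 × 32400 = 6.253×10^5 C; n(e⁻) = 6.253×10^5 / 96500 = 6.480 mol
Cathode: Fe²⁺ + 2e⁻ → Fe → n(Fe) = 6.480/2 = 3.240 mol → 181 g
Anode: 2H₂O → O₂ + 4H⁺ + 4e⁻ → n(O₂) = 6.480/4 = 1.620 mol → 38.9 L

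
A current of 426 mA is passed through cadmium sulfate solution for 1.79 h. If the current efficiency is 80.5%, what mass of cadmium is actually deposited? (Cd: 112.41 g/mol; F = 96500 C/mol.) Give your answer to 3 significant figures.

Q = 0.426 × 6444 = 2745 C
n(e⁻) = 2745 / 96500 = 0.02845 mol
Cd²⁺ + 2e⁻ → Cd, so theoretical m(Cd) = 0.01423 × 112.41 = 1.600 g
Actual mass = 80.5% × 1.600 = 1.29 g

1.29 g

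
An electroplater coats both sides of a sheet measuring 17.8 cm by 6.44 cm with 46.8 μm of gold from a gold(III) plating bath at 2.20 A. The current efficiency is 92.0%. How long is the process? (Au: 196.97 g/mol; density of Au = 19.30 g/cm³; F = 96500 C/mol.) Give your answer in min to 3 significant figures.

251 min

Plated area = 2 × 17.8 × 6.44 = 229.3 cm²
Volume = 229.3 × 46.8×10⁻⁴ cm = 1.073 cm³
m(Au) = 1.073 × 19.30 = 20.71 g
n(Au) = 20.71 / 196.97 = 0.1051 mol; n(e⁻) = 3 × 0.1051 = 0.3153 mol
Q = 0.3153 × 96500 / 0.920 = 33070 C
t = 33070 / 2.20 = 15030 s = 251 min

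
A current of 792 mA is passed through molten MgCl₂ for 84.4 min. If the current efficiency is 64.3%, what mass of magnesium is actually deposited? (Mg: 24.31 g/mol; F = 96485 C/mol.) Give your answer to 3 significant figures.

Q = 0.792 × 5064 = 4011 C
n(e⁻) = 4011 / 96485 = 0.04157 mol
Mg²⁺ + 2e⁻ → Mg, so theoretical m(Mg) = 0.02079 × 24.31 = 0.5054 g
Actual mass = 64.3% × 0.5054 = 0.325 g

0.325 g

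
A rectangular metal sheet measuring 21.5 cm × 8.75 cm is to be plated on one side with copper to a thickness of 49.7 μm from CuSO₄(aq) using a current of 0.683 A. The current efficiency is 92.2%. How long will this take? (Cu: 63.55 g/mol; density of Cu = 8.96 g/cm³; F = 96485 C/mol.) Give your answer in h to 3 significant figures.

11.2 h

Plated area = 21.5 × 8.75 = 188.1 cm²
Volume = 188.1 × 49.7×10⁻⁴ cm = 0.9349 cm³
m(Cu) = 0.9349 × 8.96 = 8.377 g
n(Cu) = 8.377 / 63.55 = 0.1318 mol; n(e⁻) = 2 × 0.1318 = 0.2636 mol
Q = 0.2636 × 96485 / 0.922 = 27590 C
t = 27590 / 0.683 = 40400 s = 11.2 h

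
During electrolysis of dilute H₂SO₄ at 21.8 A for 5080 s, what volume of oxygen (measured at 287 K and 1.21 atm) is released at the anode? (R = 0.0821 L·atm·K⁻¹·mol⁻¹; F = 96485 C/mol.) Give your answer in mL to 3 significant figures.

Charge passed = 21.8 × 5080 = 1.107×10^5 C
n(e⁻) = Q/F = 1.107×10^5/96485 = 1.147 mol
2H₂O → O₂ + 4H⁺ + 4e⁻, so n(O₂) = 1.147 / 4 = 0.2868 mol
V = nRT/P = 0.2868 × 0.0821 × 287 / 1.21 = 5.585 L
= 5590 mL

5590 mL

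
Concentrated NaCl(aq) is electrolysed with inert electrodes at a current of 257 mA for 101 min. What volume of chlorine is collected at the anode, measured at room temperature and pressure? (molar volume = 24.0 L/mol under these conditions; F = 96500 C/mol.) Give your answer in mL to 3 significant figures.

Charge passed = 0.257 × 6060 = 1557 C
Moles of electrons = 1557 / 96500 = 0.01613 mol
2Cl⁻ → Cl₂ + 2e⁻, so n(Cl₂) = 0.01613 / 2 = 0.008065 mol
V = 0.008065 × 24.0 = 0.1936 L
= 194 mL

194 mL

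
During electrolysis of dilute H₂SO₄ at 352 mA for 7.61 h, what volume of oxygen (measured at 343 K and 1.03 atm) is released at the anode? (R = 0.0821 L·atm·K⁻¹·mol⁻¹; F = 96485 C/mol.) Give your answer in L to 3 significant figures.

0.683 L

Q = 0.352 A × 27396 s = 9643 C
Moles of electrons = 9643 / 96485 = 0.09994 mol
2H₂O → O₂ + 4H⁺ + 4e⁻, so n(O₂) = 0.09994 / 4 = 0.02499 mol
V = nRT/P = 0.02499 × 0.0821 × 343 / 1.03 = 0.6832 L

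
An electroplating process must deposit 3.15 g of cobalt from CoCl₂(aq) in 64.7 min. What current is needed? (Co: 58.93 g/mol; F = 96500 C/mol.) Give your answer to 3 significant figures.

2.66 A

n(Co) = 3.15 / 58.93 = 0.05345 mol
Co²⁺ + 2e⁻ → Co, so n(e⁻) = 2 × 0.05345 = 0.1069 mol
Q = 0.1069 × 96500 = 10320 C
I = Q / t = 10320 / 3882 s = 2.66 A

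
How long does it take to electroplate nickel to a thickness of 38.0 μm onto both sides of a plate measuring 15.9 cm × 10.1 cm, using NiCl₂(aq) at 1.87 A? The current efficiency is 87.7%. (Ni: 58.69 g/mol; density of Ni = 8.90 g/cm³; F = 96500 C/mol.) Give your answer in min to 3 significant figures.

Plated area = 2 × 15.9 × 10.1 = 321.2 cm²
Volume = 321.2 × 38.0×10⁻⁴ cm = 1.221 cm³
m(Ni) = 1.221 × 8.90 = 10.87 g
n(Ni) = 10.87 / 58.69 = 0.1852 mol; n(e⁻) = 2 × 0.1852 = 0.3704 mol
Q = 0.3704 × 96500 / 0.877 = 40760 C
t = 40760 / 1.87 = 21800 s = 363 min

363 min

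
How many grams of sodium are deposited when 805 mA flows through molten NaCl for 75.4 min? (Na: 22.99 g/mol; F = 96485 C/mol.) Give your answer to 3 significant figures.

Charge passed = 0.805 × 4524 = 3642 C
n(e⁻) = 3642 / 96485 = 0.03775 mol
Na⁺ + e⁻ → Na, so n(Na) = 0.03775 mol
m = 0.03775 × 22.99 = 0.868 g

0.868 g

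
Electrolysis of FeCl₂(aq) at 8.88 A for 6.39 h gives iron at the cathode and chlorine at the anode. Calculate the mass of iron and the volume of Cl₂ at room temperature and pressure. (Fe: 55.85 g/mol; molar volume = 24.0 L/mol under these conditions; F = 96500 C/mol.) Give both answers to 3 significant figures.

Q = 8.88 × 23004 = 2.043×10^5 C; n(e⁻) = 2.043×10^5 / 96500 = 2.117 mol
Cathode: Fe²⁺ + 2e⁻ → Fe → n(Fe) = 2.117/2 = 1.059 mol → 59.1 g
Anode: 2Cl⁻ → Cl₂ + 2e⁻ → n(Cl₂) = 2.117/2 = 1.059 mol → 25.4 L

59.1 g Fe; 25.4 L Cl₂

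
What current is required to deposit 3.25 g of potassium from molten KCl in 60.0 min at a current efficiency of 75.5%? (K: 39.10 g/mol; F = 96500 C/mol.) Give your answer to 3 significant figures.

2.95 A

n(K) = 3.25 / 39.10 = 0.08312 mol
K⁺ + e⁻ → K, so n(e⁻) = 0.08312 mol
Q = 0.08312 × 96500 / 0.755 = 10620 C
I = Q / t = 10620 / 3600 s = 2.95 A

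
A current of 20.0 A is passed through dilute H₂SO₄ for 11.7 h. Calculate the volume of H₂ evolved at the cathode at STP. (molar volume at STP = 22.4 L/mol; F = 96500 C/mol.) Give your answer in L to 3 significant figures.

Q = 20.0 A × 42120 s = 8.424×10^5 C
n(e⁻) = Q/F = 8.424×10^5/96500 = 8.730 mol
2H⁺ + 2e⁻ → H₂, so n(H₂) = 8.730 / 2 = 4.365 mol
V = 4.365 × 22.4 = 97.78 L

97.8 L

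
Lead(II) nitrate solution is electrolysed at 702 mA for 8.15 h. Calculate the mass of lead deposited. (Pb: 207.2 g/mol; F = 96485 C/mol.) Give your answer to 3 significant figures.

22.1 g

Q = 0.702 A × 29340 s = 20600 C
Moles of electrons = 20600 / 96485 = 0.2135 mol
Pb²⁺ + 2e⁻ → Pb, so n(Pb) = 0.2135 / 2 = 0.1068 mol
m = 0.1068 × 207.2 = 22.1 g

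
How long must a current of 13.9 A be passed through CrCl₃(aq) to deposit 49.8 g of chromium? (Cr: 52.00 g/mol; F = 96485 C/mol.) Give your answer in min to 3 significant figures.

n(Cr) = 49.8 / 52.00 = 0.9577 mol
Cr³⁺ + 3e⁻ → Cr, so n(e⁻) = 3 × 0.9577 = 2.873 mol
Q = 2.873 × 96485 = 2.772×10^5 C
t = Q / I = 2.772×10^5 / 13.9 = 19940 s = 332 min

332 min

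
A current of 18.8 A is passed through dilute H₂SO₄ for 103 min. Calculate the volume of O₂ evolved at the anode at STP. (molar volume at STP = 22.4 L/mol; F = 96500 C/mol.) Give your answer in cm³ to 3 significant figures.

Q = It = 18.8 × 6180 = 1.162×10^5 C
n(e⁻) = Q/F = 1.162×10^5/96500 = 1.204 mol
2H₂O → O₂ + 4H⁺ + 4e⁻, so n(O₂) = 1.204 / 4 = 0.3010 mol
V = 0.3010 × 22.4 = 6.742 L
= 6740 cm³

6740 cm³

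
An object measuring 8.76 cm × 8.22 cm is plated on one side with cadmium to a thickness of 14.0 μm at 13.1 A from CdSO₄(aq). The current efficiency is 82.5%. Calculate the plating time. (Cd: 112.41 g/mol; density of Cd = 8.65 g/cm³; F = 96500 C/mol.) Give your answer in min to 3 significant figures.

2.31 min

Plated area = 8.76 × 8.22 = 72.01 cm²
Volume = 72.01 × 14.0×10⁻⁴ cm = 0.1008 cm³
m(Cd) = 0.1008 × 8.65 = 0.8719 g
n(Cd) = 0.8719 / 112.41 = 0.007756 mol; n(e⁻) = 2 × 0.007756 = 0.01551 mol
Q = 0.01551 × 96500 / 0.825 = 1814 C
t = 1814 / 13.1 = 138.5 s = 2.31 min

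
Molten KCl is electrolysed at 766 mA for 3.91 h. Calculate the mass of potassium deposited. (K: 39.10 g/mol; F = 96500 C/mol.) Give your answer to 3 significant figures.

4.37 g

Q = 0.766 A × 14076 s = 10780 C
n(e⁻) = Q/F = 10780/96500 = 0.1117 mol
K⁺ + e⁻ → K, so n(K) = 0.1117 mol
m = 0.1117 × 39.10 = 4.37 g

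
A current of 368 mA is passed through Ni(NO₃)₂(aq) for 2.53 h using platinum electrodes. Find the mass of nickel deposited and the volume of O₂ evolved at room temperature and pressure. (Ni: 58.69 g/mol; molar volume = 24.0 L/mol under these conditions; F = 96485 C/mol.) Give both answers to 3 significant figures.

Q = 0.368 × 9108 = 3352 C; n(e⁻) = 3352 / 96485 = 0.03474 mol
Cathode: Ni²⁺ + 2e⁻ → Ni → n(Ni) = 0.03474/2 = 0.01737 mol → 1.02 g
Anode: 2H₂O → O₂ + 4H⁺ + 4e⁻ → n(O₂) = 0.03474/4 = 0.008685 mol → 0.208 L

1.02 g Ni; 0.208 L O₂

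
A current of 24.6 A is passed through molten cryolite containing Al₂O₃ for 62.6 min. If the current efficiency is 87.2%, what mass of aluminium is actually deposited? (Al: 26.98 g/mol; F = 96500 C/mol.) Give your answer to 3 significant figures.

Q = 24.6 × 3756 = 92400 C
n(e⁻) = 92400 / 96500 = 0.9575 mol
Al³⁺ + 3e⁻ → Al, so theoretical m(Al) = 0.3192 × 26.98 = 8.612 g
Actual mass = 87.2% × 8.612 = 7.51 g

7.51 g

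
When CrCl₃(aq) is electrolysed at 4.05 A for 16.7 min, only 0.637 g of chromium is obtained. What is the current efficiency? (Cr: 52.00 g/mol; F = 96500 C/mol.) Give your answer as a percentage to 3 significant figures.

Q = 4.05 × 1002 = 4058 C
n(e⁻) = 4058 / 96500 = 0.04205 mol
Cr³⁺ + 3e⁻ → Cr, so theoretical n(Cr) = 0.01402 mol → 0.7290 g
Efficiency = 0.637 / 0.7290 = 0.8738 = 87.4%

87.4%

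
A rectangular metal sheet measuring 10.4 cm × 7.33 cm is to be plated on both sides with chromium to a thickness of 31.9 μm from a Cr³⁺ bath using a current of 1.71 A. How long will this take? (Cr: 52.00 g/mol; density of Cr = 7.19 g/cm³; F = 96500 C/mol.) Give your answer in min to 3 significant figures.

Plated area = 2 × 10.4 × 7.33 = 152.5 cm²
Volume = 152.5 × 31.9×10⁻⁴ cm = 0.4865 cm³
m(Cr) = 0.4865 × 7.19 = 3.498 g
n(Cr) = 3.498 / 52.00 = 0.06727 mol; n(e⁻) = 3 × 0.06727 = 0.2018 mol
Q = 0.2018 × 96500 = 19470 C
t = 19470 / 1.71 = 11390 s = 190 min

190 min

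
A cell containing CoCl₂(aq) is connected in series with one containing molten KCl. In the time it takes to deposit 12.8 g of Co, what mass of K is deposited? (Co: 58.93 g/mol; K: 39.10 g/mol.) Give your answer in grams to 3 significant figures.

n(Co) = 12.8 / 58.93 = 0.2172 mol
Co²⁺ + 2e⁻ → Co, so n(e⁻) = 2 × 0.2172 = 0.4344 mol
Since the cells are in series, n(e⁻) in the K cell is also 0.4344 mol.
K⁺ + e⁻ → K, so n(K) = 0.4344 mol
m(K) = 0.4344 × 39.10 = 17.0 g

17.0 g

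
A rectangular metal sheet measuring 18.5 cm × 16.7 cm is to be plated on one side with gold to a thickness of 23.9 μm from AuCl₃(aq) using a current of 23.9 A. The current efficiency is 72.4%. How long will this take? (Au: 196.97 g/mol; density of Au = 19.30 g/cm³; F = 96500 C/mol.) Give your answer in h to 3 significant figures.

0.336 h

Plated area = 18.5 × 16.7 = 309.0 cm²
Volume = 309.0 × 23.9×10⁻⁴ cm = 0.7385 cm³
m(Au) = 0.7385 × 19.30 = 14.25 g
n(Au) = 14.25 / 196.97 = 0.07235 mol; n(e⁻) = 3 × 0.07235 = 0.2171 mol
Q = 0.2171 × 96500 / 0.724 = 28940 C
t = 28940 / 23.9 = 1211 s = 0.336 h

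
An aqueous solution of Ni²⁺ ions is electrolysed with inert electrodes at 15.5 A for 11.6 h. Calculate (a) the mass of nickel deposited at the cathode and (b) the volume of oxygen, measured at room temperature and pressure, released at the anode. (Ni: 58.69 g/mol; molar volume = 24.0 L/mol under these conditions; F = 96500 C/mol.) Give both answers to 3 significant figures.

197 g Ni; 40.2 L O₂

Q = 15.5 × 41760 = 6.473×10^5 C; n(e⁻) = 6.473×10^5 / 96500 = 6.708 mol
Cathode: Ni²⁺ + 2e⁻ → Ni → n(Ni) = 6.708/2 = 3.354 mol → 197 g
Anode: 2H₂O → O₂ + 4H⁺ + 4e⁻ → n(O₂) = 6.708/4 = 1.677 mol → 40.2 L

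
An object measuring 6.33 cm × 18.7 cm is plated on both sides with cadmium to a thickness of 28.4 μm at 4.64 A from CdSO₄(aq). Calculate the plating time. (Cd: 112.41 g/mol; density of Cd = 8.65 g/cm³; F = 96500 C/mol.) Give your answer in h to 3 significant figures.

Plated area = 2 × 6.33 × 18.7 = 236.7 cm²
Volume = 236.7 × 28.4×10⁻⁴ cm = 0.6722 cm³
m(Cd) = 0.6722 × 8.65 = 5.815 g
n(Cd) = 5.815 / 112.41 = 0.05173 mol; n(e⁻) = 2 × 0.05173 = 0.1035 mol
Q = 0.1035 × 96500 = 9988 C
t = 9988 / 4.64 = 2153 s = 0.598 h

0.598 h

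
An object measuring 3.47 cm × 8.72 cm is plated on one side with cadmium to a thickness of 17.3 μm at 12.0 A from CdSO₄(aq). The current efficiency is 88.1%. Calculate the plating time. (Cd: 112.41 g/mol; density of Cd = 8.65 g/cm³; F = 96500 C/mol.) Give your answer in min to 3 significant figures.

Plated area = 3.47 × 8.72 = 30.26 cm²
Volume = 30.26 × 17.3×10⁻⁴ cm = 0.05235 cm³
m(Cd) = 0.05235 × 8.65 = 0.4528 g
n(Cd) = 0.4528 / 112.41 = 0.004028 mol; n(e⁻) = 2 × 0.004028 = 0.008056 mol
Q = 0.008056 × 96500 / 0.881 = 882.4 C
t = 882.4 / 12.0 = 73.53 s = 1.23 min

1.23 min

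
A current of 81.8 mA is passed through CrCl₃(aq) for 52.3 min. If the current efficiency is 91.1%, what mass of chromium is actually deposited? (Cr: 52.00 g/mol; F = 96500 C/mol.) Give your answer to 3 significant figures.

Q = 0.0818 × 3138 = 256.7 C
n(e⁻) = 256.7 / 96500 = 0.002660 mol
Cr³⁺ + 3e⁻ → Cr, so theoretical m(Cr) = 8.867×10^-4 × 52.00 = 0.04611 g
Actual mass = 91.1% × 0.04611 = 0.0420 g

0.0420 g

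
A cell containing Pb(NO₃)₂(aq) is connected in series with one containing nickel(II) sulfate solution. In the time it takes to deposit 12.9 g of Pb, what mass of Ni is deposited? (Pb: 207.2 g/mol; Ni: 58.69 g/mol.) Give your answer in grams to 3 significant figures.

n(Pb) = 12.9 / 207.2 = 0.06226 mol
Pb²⁺ + 2e⁻ → Pb, so n(e⁻) = 2 × 0.06226 = 0.1245 mol
The cells are in series, so the same charge (and hence the same n(e⁻) = 0.1245 mol) passes through both.
Ni²⁺ + 2e⁻ → Ni, so n(Ni) = 0.1245 / 2 = 0.06225 mol
m(Ni) = 0.06225 × 58.69 = 3.65 g

3.65 g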